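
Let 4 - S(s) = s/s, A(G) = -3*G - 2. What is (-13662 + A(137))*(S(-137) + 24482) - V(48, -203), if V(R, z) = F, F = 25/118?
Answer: -40665912275/118 ≈ -3.4463e+8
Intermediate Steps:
A(G) = -2 - 3*G
F = 25/118 (F = 25*(1/118) = 25/118 ≈ 0.21186)
V(R, z) = 25/118
S(s) = 3 (S(s) = 4 - s/s = 4 - 1*1 = 4 - 1 = 3)
(-13662 + A(137))*(S(-137) + 24482) - V(48, -203) = (-13662 + (-2 - 3*137))*(3 + 24482) - 1*25/118 = (-13662 + (-2 - 411))*24485 - 25/118 = (-13662 - 413)*24485 - 25/118 = -14075*24485 - 25/118 = -344626375 - 25/118 = -40665912275/118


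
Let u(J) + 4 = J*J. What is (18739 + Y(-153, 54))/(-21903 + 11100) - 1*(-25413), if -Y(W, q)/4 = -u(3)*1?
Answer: 7038920/277 ≈ 25411.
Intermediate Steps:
u(J) = -4 + J**2 (u(J) = -4 + J*J = -4 + J**2)
Y(W, q) = 20 (Y(W, q) = -4*(-(-4 + 3**2)) = -4*(-(-4 + 9)) = -4*(-1*5) = -(-20) = -4*(-5) = 20)
(18739 + Y(-153, 54))/(-21903 + 11100) - 1*(-25413) = (18739 + 20)/(-21903 + 11100) - 1*(-25413) = 18759/(-10803) + 25413 = 18759*(-1/10803) + 25413 = -481/277 + 25413 = 7038920/277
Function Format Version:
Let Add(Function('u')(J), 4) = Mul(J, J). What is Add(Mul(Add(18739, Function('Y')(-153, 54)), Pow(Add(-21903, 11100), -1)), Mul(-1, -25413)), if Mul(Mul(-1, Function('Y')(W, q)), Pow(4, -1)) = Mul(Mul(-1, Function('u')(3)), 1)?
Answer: Rational(7038920, 277) ≈ 25411.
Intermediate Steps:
Function('u')(J) = Add(-4, Pow(J, 2)) (Function('u')(J) = Add(-4, Mul(J, J)) = Add(-4, Pow(J, 2)))
Function('Y')(W, q) = 20 (Function('Y')(W, q) = Mul(-4, Mul(Mul(-1, Add(-4, Pow(3, 2))), 1)) = Mul(-4, Mul(Mul(-1, Add(-4, 9)), 1)) = Mul(-4, Mul(Mul(-1, 5), 1)) = Mul(-4, Mul(-5, 1)) = Mul(-4, -5) = 20)
Add(Mul(Add(18739, Function('Y')(-153, 54)), Pow(Add(-21903, 11100), -1)), Mul(-1, -25413)) = Add(Mul(Add(18739, 20), Pow(Add(-21903, 11100), -1)), Mul(-1, -25413)) = Add(Mul(18759, Pow(-10803, -1)), 25413) = Add(Mul(18759, Rational(-1, 10803)), 25413) = Add(Rational(-481, 277), 25413) = Rational(7038920, 277)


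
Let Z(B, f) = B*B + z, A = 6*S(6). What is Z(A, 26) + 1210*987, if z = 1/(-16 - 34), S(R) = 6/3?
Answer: 59720699/50 ≈ 1.1944e+6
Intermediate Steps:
S(R) = 2 (S(R) = 6*(⅓) = 2)
z = -1/50 (z = 1/(-50) = -1/50 ≈ -0.020000)
A = 12 (A = 6*2 = 12)
Z(B, f) = -1/50 + B² (Z(B, f) = B*B - 1/50 = B² - 1/50 = -1/50 + B²)
Z(A, 26) + 1210*987 = (-1/50 + 12²) + 1210*987 = (-1/50 + 144) + 1194270 = 7199/50 + 1194270 = 59720699/50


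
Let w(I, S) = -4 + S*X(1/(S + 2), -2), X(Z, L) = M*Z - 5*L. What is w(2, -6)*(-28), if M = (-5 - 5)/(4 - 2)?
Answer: 2002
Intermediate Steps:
M = -5 (M = -10/2 = -10*½ = -5)
X(Z, L) = -5*L - 5*Z (X(Z, L) = -5*Z - 5*L = -5*L - 5*Z)
w(I, S) = -4 + S*(10 - 5/(2 + S)) (w(I, S) = -4 + S*(-5*(-2) - 5/(S + 2)) = -4 + S*(10 - 5/(2 + S)))
w(2, -6)*(-28) = ((-8 + 10*(-6)² + 11*(-6))/(2 - 6))*(-28) = ((-8 + 10*36 - 66)/(-4))*(-28) = -(-8 + 360 - 66)/4*(-28) = -¼*286*(-28) = -143/2*(-28) = 2002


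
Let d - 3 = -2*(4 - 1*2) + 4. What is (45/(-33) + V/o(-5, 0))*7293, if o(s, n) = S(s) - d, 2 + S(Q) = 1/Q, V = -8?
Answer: 1275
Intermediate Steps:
S(Q) = -2 + 1/Q
d = 3 (d = 3 + (-2*(4 - 1*2) + 4) = 3 + (-2*(4 - 2) + 4) = 3 + (-2*2 + 4) = 3 + (-4 + 4) = 3 + 0 = 3)
o(s, n) = -5 + 1/s (o(s, n) = (-2 + 1/s) - 1*3 = (-2 + 1/s) - 3 = -5 + 1/s)
(45/(-33) + V/o(-5, 0))*7293 = (45/(-33) - 8/(-5 + 1/(-5)))*7293 = (45*(-1/33) - 8/(-5 - 1/5))*7293 = (-15/11 - 8/(-26/5))*7293 = (-15/11 - 8*(-5/26))*7293 = (-15/11 + 20/13)*7293 = (25/143)*7293 = 1275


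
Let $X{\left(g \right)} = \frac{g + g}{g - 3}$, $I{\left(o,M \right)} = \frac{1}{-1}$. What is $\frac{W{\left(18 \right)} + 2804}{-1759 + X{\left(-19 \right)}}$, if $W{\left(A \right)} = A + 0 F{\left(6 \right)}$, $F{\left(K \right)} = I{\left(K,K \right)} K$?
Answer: $- \frac{15521}{9665} \approx -1.6059$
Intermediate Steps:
$I{\left(o,M \right)} = -1$
$F{\left(K \right)} = - K$
$W{\left(A \right)} = A$ ($W{\left(A \right)} = A + 0 \left(\left(-1\right) 6\right) = A + 0 \left(-6\right) = A + 0 = A$)
$X{\left(g \right)} = \frac{2 g}{-3 + g}$
$\frac{W{\left(18 \right)} + 2804}{-1759 + X{\left(-19 \right)}} = \frac{18 + 2804}{-1759 + 2 \left(-19\right) \frac{1}{-3 - 19}} = \frac{2822}{-1759 + 2 \left(-19\right) \frac{1}{-22}} = \frac{2822}{-1759 + 2 \left(-19\right) \left(- \frac{1}{22}\right)} = \frac{2822}{-1759 + \frac{19}{11}} = \frac{2822}{- \frac{19330}{11}} = 2822 \left(- \frac{11}{19330}\right) = - \frac{15521}{9665}$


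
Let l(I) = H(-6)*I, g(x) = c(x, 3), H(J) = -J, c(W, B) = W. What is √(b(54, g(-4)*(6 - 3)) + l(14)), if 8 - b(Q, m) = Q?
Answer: √38 ≈ 6.1644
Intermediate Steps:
g(x) = x
l(I) = 6*I (l(I) = (-1*(-6))*I = 6*I)
b(Q, m) = 8 - Q
√(b(54, g(-4)*(6 - 3)) + l(14)) = √((8 - 1*54) + 6*14) = √((8 - 54) + 84) = √(-46 + 84) = √38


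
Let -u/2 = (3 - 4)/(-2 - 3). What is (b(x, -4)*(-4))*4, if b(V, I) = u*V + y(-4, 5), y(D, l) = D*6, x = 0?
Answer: 384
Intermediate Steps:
y(D, l) = 6*D
u = -⅖ (u = -2*(3 - 4)/(-2 - 3) = -(-2)/(-5) = -(-2)*(-1)/5 = -2*⅕ = -⅖ ≈ -0.40000)
b(V, I) = -24 - 2*V/5 (b(V, I) = -2*V/5 + 6*(-4) = -2*V/5 - 24 = -24 - 2*V/5)
(b(x, -4)*(-4))*4 = ((-24 - ⅖*0)*(-4))*4 = ((-24 + 0)*(-4))*4 = -24*(-4)*4 = 96*4 = 384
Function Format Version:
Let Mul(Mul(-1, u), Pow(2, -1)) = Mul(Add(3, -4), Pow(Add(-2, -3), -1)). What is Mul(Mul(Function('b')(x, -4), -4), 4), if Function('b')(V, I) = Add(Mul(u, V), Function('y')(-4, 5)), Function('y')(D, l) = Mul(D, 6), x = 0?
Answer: 384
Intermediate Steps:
Function('y')(D, l) = Mul(6, D)
u = Rational(-2, 5) (u = Mul(-2, Mul(Add(3, -4), Pow(Add(-2, -3), -1))) = Mul(-2, Mul(-1, Pow(-5, -1))) = Mul(-2, Mul(-1, Rational(-1, 5))) = Mul(-2, Rational(1, 5)) = Rational(-2, 5) ≈ -0.40000)
Function('b')(V, I) = Add(-24, Mul(Rational(-2, 5), V)) (Function('b')(V, I) = Add(Mul(Rational(-2, 5), V), Mul(6, -4)) = Add(Mul(Rational(-2, 5), V), -24) = Add(-24, Mul(Rational(-2, 5), V)))
Mul(Mul(Function('b')(x, -4), -4), 4) = Mul(Mul(Add(-24, Mul(Rational(-2, 5), 0)), -4), 4) = Mul(Mul(Add(-24, 0), -4), 4) = Mul(Mul(-24, -4), 4) = Mul(96, 4) = 384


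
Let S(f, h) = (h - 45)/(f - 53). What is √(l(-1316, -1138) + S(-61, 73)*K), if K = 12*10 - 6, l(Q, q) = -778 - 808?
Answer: I*√1614 ≈ 40.175*I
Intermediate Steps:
S(f, h) = (-45 + h)/(-53 + f)
l(Q, q) = -1586
K = 114 (K = 120 - 6 = 114)
√(l(-1316, -1138) + S(-61, 73)*K) = √(-1586 + ((-45 + 73)/(-53 - 61))*114) = √(-1586 + (28/(-114))*114) = √(-1586 - 1/114*28*114) = √(-1586 - 14/57*114) = √(-1586 - 28) = √(-1614) = I*√1614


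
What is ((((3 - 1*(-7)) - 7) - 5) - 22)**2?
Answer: 576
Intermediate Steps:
((((3 - 1*(-7)) - 7) - 5) - 22)**2 = ((((3 + 7) - 7) - 5) - 22)**2 = (((10 - 7) - 5) - 22)**2 = ((3 - 5) - 22)**2 = (-2 - 22)**2 = (-24)**2 = 576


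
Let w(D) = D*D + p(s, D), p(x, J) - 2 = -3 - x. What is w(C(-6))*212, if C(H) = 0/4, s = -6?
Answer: 1060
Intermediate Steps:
C(H) = 0 (C(H) = 0*(1/4) = 0)
p(x, J) = -1 - x (p(x, J) = 2 + (-3 - x) = -1 - x)
w(D) = 5 + D**2 (w(D) = D*D + (-1 - 1*(-6)) = D**2 + (-1 + 6) = D**2 + 5 = 5 + D**2)
w(C(-6))*212 = (5 + 0**2)*212 = (5 + 0)*212 = 5*212 = 1060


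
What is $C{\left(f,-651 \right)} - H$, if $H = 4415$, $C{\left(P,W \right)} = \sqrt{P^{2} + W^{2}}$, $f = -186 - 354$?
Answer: $-4415 + 3 \sqrt{79489} \approx -3569.2$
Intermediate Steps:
$f = -540$
$C{\left(f,-651 \right)} - H = \sqrt{\left(-540\right)^{2} + \left(-651\right)^{2}} - 4415 = \sqrt{291600 + 423801} - 4415 = \sqrt{715401} - 4415 = 3 \sqrt{79489} - 4415 = -4415 + 3 \sqrt{79489}$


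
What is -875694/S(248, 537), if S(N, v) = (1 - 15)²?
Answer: -437847/98 ≈ -4467.8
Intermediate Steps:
S(N, v) = 196 (S(N, v) = (-14)² = 196)
-875694/S(248, 537) = -875694/196 = -875694*1/196 = -437847/98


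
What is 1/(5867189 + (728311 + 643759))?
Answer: 1/7239259 ≈ 1.3814e-7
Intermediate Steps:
1/(5867189 + (728311 + 643759)) = 1/(5867189 + 1372070) = 1/7239259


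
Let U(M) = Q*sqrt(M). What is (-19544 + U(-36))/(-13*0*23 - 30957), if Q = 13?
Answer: 19544/30957 - 26*I/10319 ≈ 0.63133 - 0.0025196*I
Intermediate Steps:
U(M) = 13*sqrt(M)
(-19544 + U(-36))/(-13*0*23 - 30957) = (-19544 + 13*sqrt(-36))/(-13*0*23 - 30957) = (-19544 + 13*(6*I))/(0*23 - 30957) = (-19544 + 78*I)/(0 - 30957) = (-19544 + 78*I)/(-30957) = (-19544 + 78*I)*(-1/30957) = 19544/30957 - 26*I/10319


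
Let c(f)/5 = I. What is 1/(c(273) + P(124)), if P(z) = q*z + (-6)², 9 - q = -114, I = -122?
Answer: 1/14678 ≈ 6.8129e-5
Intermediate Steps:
c(f) = -610 (c(f) = 5*(-122) = -610)
q = 123 (q = 9 - 1*(-114) = 9 + 114 = 123)
P(z) = 36 + 123*z (P(z) = 123*z + (-6)² = 123*z + 36 = 36 + 123*z)
1/(c(273) + P(124)) = 1/(-610 + (36 + 123*124)) = 1/(-610 + (36 + 15252)) = 1/(-610 + 15288) = 1/14678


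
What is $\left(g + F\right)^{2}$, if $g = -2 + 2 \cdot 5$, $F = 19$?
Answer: $729$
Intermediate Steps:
$g = 8$ ($g = -2 + 10 = 8$)
$\left(g + F\right)^{2} = \left(8 + 19\right)^{2} = 27^{2} = 729$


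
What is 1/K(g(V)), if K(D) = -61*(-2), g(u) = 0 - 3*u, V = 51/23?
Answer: 1/122 ≈ 0.0081967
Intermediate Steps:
V = 51/23 (V = 51*(1/23) = 51/23 ≈ 2.2174)
g(u) = -3*u
K(D) = 122
1/K(g(V)) = 1/122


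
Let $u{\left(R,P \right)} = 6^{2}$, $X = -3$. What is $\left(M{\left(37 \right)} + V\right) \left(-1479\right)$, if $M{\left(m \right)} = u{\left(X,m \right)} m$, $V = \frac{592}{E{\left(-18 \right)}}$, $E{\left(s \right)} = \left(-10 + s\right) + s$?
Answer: $- \frac{44872860}{23} \approx -1.951 \cdot 10^{6}$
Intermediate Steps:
$u{\left(R,P \right)} = 36$
$E{\left(s \right)} = -10 + 2 s$
$V = - \frac{296}{23}$ ($V = \frac{592}{-10 + 2 \left(-18\right)} = \frac{592}{-10 - 36} = \frac{592}{-46} = 592 \left(- \frac{1}{46}\right) = - \frac{296}{23} \approx -12.87$)
$M{\left(m \right)} = 36 m$
$\left(M{\left(37 \right)} + V\right) \left(-1479\right) = \left(36 \cdot 37 - \frac{296}{23}\right) \left(-1479\right) = \left(1332 - \frac{296}{23}\right) \left(-1479\right) = \frac{30340}{23} \left(-1479\right) = - \frac{44872860}{23}$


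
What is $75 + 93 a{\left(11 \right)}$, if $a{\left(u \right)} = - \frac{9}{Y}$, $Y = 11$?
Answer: $- \frac{12}{11} \approx -1.0909$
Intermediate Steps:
$a{\left(u \right)} = - \frac{9}{11}$
$75 + 93 a{\left(11 \right)} = 75 + 93 \left(- \frac{9}{11}\right) = 75 - \frac{837}{11} = - \frac{12}{11}$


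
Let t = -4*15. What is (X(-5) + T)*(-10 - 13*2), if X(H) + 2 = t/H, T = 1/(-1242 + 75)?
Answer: -140028/389 ≈ -359.97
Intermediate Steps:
t = -60
T = -1/1167 (T = 1/(-1167) = -1/1167 ≈ -0.00085690)
X(H) = -2 - 60/H
(X(-5) + T)*(-10 - 13*2) = ((-2 - 60/(-5)) - 1/1167)*(-10 - 13*2) = ((-2 - 60*(-⅕)) - 1/1167)*(-10 - 26) = ((-2 + 12) - 1/1167)*(-36) = (10 - 1/1167)*(-36) = (11669/1167)*(-36) = -140028/389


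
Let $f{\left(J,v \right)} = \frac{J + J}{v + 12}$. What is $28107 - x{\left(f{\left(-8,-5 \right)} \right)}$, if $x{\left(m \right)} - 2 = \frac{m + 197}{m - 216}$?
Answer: $\frac{42945803}{1528} \approx 28106.0$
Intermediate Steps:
$f{\left(J,v \right)} = \frac{2 J}{12 + v}$
$x{\left(m \right)} = 2 + \frac{197 + m}{-216 + m}$ ($x{\left(m \right)} = 2 + \frac{m + 197}{m - 216} = 2 + \frac{197 + m}{-216 + m}$)
$28107 - x{\left(f{\left(-8,-5 \right)} \right)} = 28107 - \frac{-235 + 3 \cdot 2 \left(-8\right) \frac{1}{12 - 5}}{-216 + 2 \left(-8\right) \frac{1}{12 - 5}} = 28107 - \frac{-235 + 3 \cdot 2 \left(-8\right) \frac{1}{7}}{-216 + 2 \left(-8\right) \frac{1}{7}} = 28107 - \frac{-235 + 3 \left(- \frac{16}{7}\right)}{-216 - \frac{16}{7}} = 28107 - \frac{-235 - \frac{48}{7}}{- \frac{1528}{7}} = 28107 - \left(- \frac{7}{1528}\right) \left(- \frac{1693}{7}\right) = 28107 - \frac{1693}{1528} = \frac{42945803}{1528}$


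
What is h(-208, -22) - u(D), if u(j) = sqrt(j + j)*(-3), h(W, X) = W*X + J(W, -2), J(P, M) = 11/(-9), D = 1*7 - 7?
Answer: 41173/9 ≈ 4574.8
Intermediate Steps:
D = 0 (D = 7 - 7 = 0)
J(P, M) = -11/9 (J(P, M) = 11*(-1/9) = -11/9)
h(W, X) = -11/9 + W*X (h(W, X) = W*X - 11/9 = -11/9 + W*X)
u(j) = -3*sqrt(2)*sqrt(j) (u(j) = sqrt(2*j)*(-3) = (sqrt(2)*sqrt(j))*(-3) = -3*sqrt(2)*sqrt(j))
h(-208, -22) - u(D) = (-11/9 - 208*(-22)) - (-3)*sqrt(2)*sqrt(0) = (-11/9 + 4576) - (-3)*sqrt(2)*0 = 41173/9 - 1*0 = 41173/9 + 0 = 41173/9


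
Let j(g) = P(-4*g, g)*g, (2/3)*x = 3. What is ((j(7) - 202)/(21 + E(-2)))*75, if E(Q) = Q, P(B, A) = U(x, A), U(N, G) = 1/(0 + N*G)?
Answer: -45400/57 ≈ -796.49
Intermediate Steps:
x = 9/2 (x = (3/2)*3 = 9/2 ≈ 4.5000)
U(N, G) = 1/(G*N) (U(N, G) = 1/(0 + G*N) = 1/(G*N))
P(B, A) = 2/(9*A) (P(B, A) = 1/(A*(9/2)) = (2/9)/A = 2/(9*A))
j(g) = 2/9 (j(g) = (2/(9*g))*g = 2/9)
((j(7) - 202)/(21 + E(-2)))*75 = ((2/9 - 202)/(21 - 2))*75 = -1816/9/19*75 = -1816/9*1/19*75 = -1816/171*75 = -45400/57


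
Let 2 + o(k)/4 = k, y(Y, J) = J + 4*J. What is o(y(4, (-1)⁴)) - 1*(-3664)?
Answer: 3676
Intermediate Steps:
y(Y, J) = 5*J
o(k) = -8 + 4*k
o(y(4, (-1)⁴)) - 1*(-3664) = (-8 + 4*(5*(-1)⁴)) - 1*(-3664) = (-8 + 4*(5*1)) + 3664 = (-8 + 4*5) + 3664 = (-8 + 20) + 3664 = 12 + 3664 = 3676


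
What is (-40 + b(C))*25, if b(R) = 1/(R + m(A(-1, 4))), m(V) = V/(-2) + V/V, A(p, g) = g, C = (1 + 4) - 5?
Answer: -1025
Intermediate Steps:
C = 0 (C = 5 - 5 = 0)
m(V) = 1 - V/2 (m(V) = V*(-1/2) + 1 = -V/2 + 1 = 1 - V/2)
b(R) = 1/(-1 + R) (b(R) = 1/(R + (1 - 1/2*4)) = 1/(R + (1 - 2)) = 1/(R - 1) = 1/(-1 + R))
(-40 + b(C))*25 = (-40 + 1/(-1 + 0))*25 = (-40 + 1/(-1))*25 = (-40 - 1)*25 = -41*25 = -1025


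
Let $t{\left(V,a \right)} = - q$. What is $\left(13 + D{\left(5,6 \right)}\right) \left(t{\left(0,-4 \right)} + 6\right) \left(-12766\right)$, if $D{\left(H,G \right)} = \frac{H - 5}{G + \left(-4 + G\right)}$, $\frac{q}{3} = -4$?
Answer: $-2987244$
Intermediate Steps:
$q = -12$ ($q = 3 \left(-4\right) = -12$)
$t{\left(V,a \right)} = 12$ ($t{\left(V,a \right)} = \left(-1\right) \left(-12\right) = 12$)
$D{\left(H,G \right)} = \frac{-5 + H}{-4 + 2 G}$
$\left(13 + D{\left(5,6 \right)}\right) \left(t{\left(0,-4 \right)} + 6\right) \left(-12766\right) = \left(13 + \frac{-5 + 5}{2 \left(-2 + 6\right)}\right) \left(12 + 6\right) \left(-12766\right) = \left(13 + \frac{1}{2} \cdot \frac{1}{4} \cdot 0\right) 18 \left(-12766\right) = \left(13 + 0\right) 18 \left(-12766\right) = 13 \cdot 18 \left(-12766\right) = 234 \left(-12766\right) = -2987244$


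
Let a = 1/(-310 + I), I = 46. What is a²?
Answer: 1/69696 ≈ 1.4348e-5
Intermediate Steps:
a = -1/264 (a = 1/(-310 + 46) = 1/(-264) = -1/264 ≈ -0.0037879)
a² = (-1/264)² = 1/69696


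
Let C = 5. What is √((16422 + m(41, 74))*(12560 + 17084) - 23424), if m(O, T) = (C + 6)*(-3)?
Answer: 2*√121453023 ≈ 22041.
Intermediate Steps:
m(O, T) = -33 (m(O, T) = (5 + 6)*(-3) = 11*(-3) = -33)
√((16422 + m(41, 74))*(12560 + 17084) - 23424) = √((16422 - 33)*(12560 + 17084) - 23424) = √(16389*29644 - 23424) = √(485835516 - 23424) = √485812092 = 2*√121453023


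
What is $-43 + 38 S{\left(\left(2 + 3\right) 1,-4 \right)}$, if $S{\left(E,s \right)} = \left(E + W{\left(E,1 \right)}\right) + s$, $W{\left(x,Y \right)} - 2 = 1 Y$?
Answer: $109$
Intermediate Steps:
$W{\left(x,Y \right)} = 2 + Y$ ($W{\left(x,Y \right)} = 2 + 1 Y = 2 + Y$)
$S{\left(E,s \right)} = 3 + E + s$ ($S{\left(E,s \right)} = \left(E + \left(2 + 1\right)\right) + s = \left(E + 3\right) + s = \left(3 + E\right) + s = 3 + E + s$)
$-43 + 38 S{\left(\left(2 + 3\right) 1,-4 \right)} = -43 + 38 \left(3 + \left(2 + 3\right) 1 - 4\right) = -43 + 38 \left(3 + 5 \cdot 1 - 4\right) = -43 + 38 \left(3 + 5 - 4\right) = -43 + 38 \cdot 4 = -43 + 152 = 109$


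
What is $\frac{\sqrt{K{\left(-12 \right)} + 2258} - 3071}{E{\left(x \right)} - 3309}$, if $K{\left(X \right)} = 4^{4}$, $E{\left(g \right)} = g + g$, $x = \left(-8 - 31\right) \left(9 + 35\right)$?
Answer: $\frac{3071}{6741} - \frac{\sqrt{2514}}{6741} \approx 0.44813$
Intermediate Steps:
$x = -1716$ ($x = \left(-39\right) 44 = -1716$)
$E{\left(g \right)} = 2 g$
$K{\left(X \right)} = 256$
$\frac{\sqrt{K{\left(-12 \right)} + 2258} - 3071}{E{\left(x \right)} - 3309} = \frac{\sqrt{256 + 2258} - 3071}{2 \left(-1716\right) - 3309} = \frac{\sqrt{2514} - 3071}{-3432 - 3309} = \frac{-3071 + \sqrt{2514}}{-6741} = \left(-3071 + \sqrt{2514}\right) \left(- \frac{1}{6741}\right) = \frac{3071}{6741} - \frac{\sqrt{2514}}{6741}$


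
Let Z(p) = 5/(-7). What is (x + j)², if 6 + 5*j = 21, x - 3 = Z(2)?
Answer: 1369/49 ≈ 27.939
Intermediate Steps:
Z(p) = -5/7 (Z(p) = 5*(-⅐) = -5/7)
x = 16/7 (x = 3 - 5/7 = 16/7 ≈ 2.2857)
j = 3 (j = -6/5 + (⅕)*21 = -6/5 + 21/5 = 3)
(x + j)² = (16/7 + 3)² = (37/7)² = 1369/49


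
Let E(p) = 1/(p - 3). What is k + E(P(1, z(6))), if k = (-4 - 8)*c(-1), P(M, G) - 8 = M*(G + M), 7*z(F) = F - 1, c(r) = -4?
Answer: 2263/47 ≈ 48.149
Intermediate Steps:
z(F) = -1/7 + F/7 (z(F) = (F - 1)/7 = (-1 + F)/7 = -1/7 + F/7)
P(M, G) = 8 + M*(G + M)
k = 48 (k = (-4 - 8)*(-4) = -12*(-4) = 48)
E(p) = 1/(-3 + p)
k + E(P(1, z(6))) = 48 + 1/(-3 + (8 + 1**2 + (-1/7 + (1/7)*6)*1)) = 48 + 1/(-3 + (8 + 1 + (-1/7 + 6/7)*1)) = 48 + 1/(-3 + (8 + 1 + (5/7)*1)) = 48 + 1/(-3 + (8 + 1 + 5/7)) = 48 + 1/(-3 + 68/7) = 48 + 1/(47/7) = 48 + 7/47 = 2263/47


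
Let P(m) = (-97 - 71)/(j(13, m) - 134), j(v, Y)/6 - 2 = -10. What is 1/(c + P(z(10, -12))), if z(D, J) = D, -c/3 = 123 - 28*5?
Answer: 13/675 ≈ 0.019259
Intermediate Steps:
c = 51 (c = -3*(123 - 28*5) = -3*(123 - 140) = -3*(-17) = 51)
j(v, Y) = -48 (j(v, Y) = 12 + 6*(-10) = 12 - 60 = -48)
P(m) = 12/13 (P(m) = (-97 - 71)/(-48 - 134) = -168/(-182) = -168*(-1/182) = 12/13)
1/(c + P(z(10, -12))) = 1/(51 + 12/13) = 1/(675/13) = 13/675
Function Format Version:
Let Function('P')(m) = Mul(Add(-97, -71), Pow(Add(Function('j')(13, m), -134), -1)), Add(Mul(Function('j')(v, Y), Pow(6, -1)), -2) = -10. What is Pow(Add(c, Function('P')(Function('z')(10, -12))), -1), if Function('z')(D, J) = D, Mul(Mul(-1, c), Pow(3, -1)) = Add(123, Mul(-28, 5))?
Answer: Rational(13, 675) ≈ 0.019259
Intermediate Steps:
c = 51 (c = Mul(-3, Add(123, Mul(-28, 5))) = Mul(-3, Add(123, -140)) = Mul(-3, -17) = 51)
Function('j')(v, Y) = -48 (Function('j')(v, Y) = Add(12, Mul(6, -10)) = Add(12, -60) = -48)
Function('P')(m) = Rational(12, 13) (Function('P')(m) = Mul(Add(-97, -71), Pow(Add(-48, -134), -1)) = Mul(-168, Pow(-182, -1)) = Mul(-168, Rational(-1, 182)) = Rational(12, 13))
Pow(Add(c, Function('P')(Function('z')(10, -12))), -1) = Pow(Add(51, Rational(12, 13)), -1) = Pow(Rational(675, 13), -1) = Rational(13, 675)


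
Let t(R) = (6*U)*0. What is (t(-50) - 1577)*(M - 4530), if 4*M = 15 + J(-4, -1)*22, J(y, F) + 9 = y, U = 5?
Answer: 29002607/4 ≈ 7.2506e+6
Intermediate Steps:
J(y, F) = -9 + y
M = -271/4 (M = (15 + (-9 - 4)*22)/4 = (15 - 13*22)/4 = (15 - 286)/4 = (¼)*(-271) = -271/4 ≈ -67.750)
t(R) = 0 (t(R) = (6*5)*0 = 30*0 = 0)
(t(-50) - 1577)*(M - 4530) = (0 - 1577)*(-271/4 - 4530) = -1577*(-18391/4) = 29002607/4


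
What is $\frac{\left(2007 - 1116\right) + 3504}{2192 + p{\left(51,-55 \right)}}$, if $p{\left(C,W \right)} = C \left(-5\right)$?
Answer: $\frac{4395}{1937} \approx 2.269$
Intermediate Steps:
$p{\left(C,W \right)} = - 5 C$
$\frac{\left(2007 - 1116\right) + 3504}{2192 + p{\left(51,-55 \right)}} = \frac{\left(2007 - 1116\right) + 3504}{2192 - 255} = \frac{891 + 3504}{1937} = 4395 \cdot \frac{1}{1937} = \frac{4395}{1937}$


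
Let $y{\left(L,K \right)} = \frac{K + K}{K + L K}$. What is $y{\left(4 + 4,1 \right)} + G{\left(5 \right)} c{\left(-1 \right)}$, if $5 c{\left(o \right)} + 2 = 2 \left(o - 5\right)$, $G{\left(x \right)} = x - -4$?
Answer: $- \frac{1124}{45} \approx -24.978$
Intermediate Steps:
$G{\left(x \right)} = 4 + x$ ($G{\left(x \right)} = x + 4 = 4 + x$)
$y{\left(L,K \right)} = \frac{2 K}{K + K L}$
$c{\left(o \right)} = - \frac{12}{5} + \frac{2 o}{5}$ ($c{\left(o \right)} = - \frac{2}{5} + \frac{2 \left(o - 5\right)}{5} = - \frac{2}{5} + \frac{2 \left(-5 + o\right)}{5} = - \frac{2}{5} + \frac{-10 + 2 o}{5} = - \frac{2}{5} + \left(-2 + \frac{2 o}{5}\right) = - \frac{12}{5} + \frac{2 o}{5}$)
$y{\left(4 + 4,1 \right)} + G{\left(5 \right)} c{\left(-1 \right)} = \frac{2}{1 + \left(4 + 4\right)} + \left(4 + 5\right) \left(- \frac{12}{5} + \frac{2}{5} \left(-1\right)\right) = \frac{2}{1 + 8} + 9 \left(- \frac{12}{5} - \frac{2}{5}\right) = \frac{2}{9} + 9 \left(- \frac{14}{5}\right) = 2 \cdot \frac{1}{9} - \frac{126}{5} = \frac{2}{9} - \frac{126}{5} = - \frac{1124}{45}$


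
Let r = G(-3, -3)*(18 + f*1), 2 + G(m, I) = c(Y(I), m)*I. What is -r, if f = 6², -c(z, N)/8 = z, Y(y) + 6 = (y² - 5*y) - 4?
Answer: -18036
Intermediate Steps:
Y(y) = -10 + y² - 5*y (Y(y) = -6 + ((y² - 5*y) - 4) = -6 + (-4 + y² - 5*y) = -10 + y² - 5*y)
c(z, N) = -8*z
f = 36
G(m, I) = -2 + I*(80 - 8*I² + 40*I) (G(m, I) = -2 + (-8*(-10 + I² - 5*I))*I = -2 + (80 - 8*I² + 40*I)*I = -2 + I*(80 - 8*I² + 40*I))
r = 18036 (r = (-2 + 8*(-3)*(10 - 1*(-3)² + 5*(-3)))*(18 + 36*1) = (-2 + 8*(-3)*(10 - 1*9 - 15))*(18 + 36) = (-2 + 8*(-3)*(10 - 9 - 15))*54 = (-2 + 8*(-3)*(-14))*54 = (-2 + 336)*54 = 334*54 = 18036)
-r = -1*18036 = -18036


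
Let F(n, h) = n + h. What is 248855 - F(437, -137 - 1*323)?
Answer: 248878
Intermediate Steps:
F(n, h) = h + n
248855 - F(437, -137 - 1*323) = 248855 - ((-137 - 1*323) + 437) = 248855 - ((-137 - 323) + 437) = 248855 - (-460 + 437) = 248855 - 1*(-23) = 248855 + 23 = 248878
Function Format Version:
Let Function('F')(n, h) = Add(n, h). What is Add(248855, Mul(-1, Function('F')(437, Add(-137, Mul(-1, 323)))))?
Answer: 248878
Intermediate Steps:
Function('F')(n, h) = Add(h, n)
Add(248855, Mul(-1, Function('F')(437, Add(-137, Mul(-1, 323))))) = Add(248855, Mul(-1, Add(Add(-137, Mul(-1, 323)), 437))) = Add(248855, Mul(-1, Add(Add(-137, -323), 437))) = Add(248855, Mul(-1, Add(-460, 437))) = Add(248855, Mul(-1, -23)) = Add(248855, 23) = 248878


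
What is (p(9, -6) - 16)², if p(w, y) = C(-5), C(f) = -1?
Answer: 289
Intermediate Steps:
p(w, y) = -1
(p(9, -6) - 16)² = (-1 - 16)² = (-17)² = 289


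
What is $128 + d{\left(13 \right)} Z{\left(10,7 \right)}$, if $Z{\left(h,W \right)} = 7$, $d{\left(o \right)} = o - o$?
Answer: $128$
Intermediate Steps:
$d{\left(o \right)} = 0$
$128 + d{\left(13 \right)} Z{\left(10,7 \right)} = 128 + 0 \cdot 7 = 128 + 0 = 128$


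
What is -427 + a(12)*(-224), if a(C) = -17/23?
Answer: -6013/23 ≈ -261.43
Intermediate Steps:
a(C) = -17/23 (a(C) = -17*1/23 = -17/23)
-427 + a(12)*(-224) = -427 - 17/23*(-224) = -427 + 3808/23 = -6013/23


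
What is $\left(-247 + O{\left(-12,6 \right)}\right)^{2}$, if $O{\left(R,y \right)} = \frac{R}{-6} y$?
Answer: $55225$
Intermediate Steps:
$O{\left(R,y \right)} = - \frac{R y}{6}$ ($O{\left(R,y \right)} = R \left(- \frac{1}{6}\right) y = - \frac{R}{6} y = - \frac{R y}{6}$)
$\left(-247 + O{\left(-12,6 \right)}\right)^{2} = \left(-247 - \left(-2\right) 6\right)^{2} = \left(-247 + 12\right)^{2} = \left(-235\right)^{2} = 55225$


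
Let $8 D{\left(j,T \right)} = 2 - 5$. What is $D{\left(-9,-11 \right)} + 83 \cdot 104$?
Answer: $\frac{69053}{8} \approx 8631.6$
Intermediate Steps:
$D{\left(j,T \right)} = - \frac{3}{8}$ ($D{\left(j,T \right)} = \frac{2 - 5}{8} = \frac{1}{8} \left(-3\right) = - \frac{3}{8}$)
$D{\left(-9,-11 \right)} + 83 \cdot 104 = - \frac{3}{8} + 83 \cdot 104 = - \frac{3}{8} + 8632 = \frac{69053}{8}$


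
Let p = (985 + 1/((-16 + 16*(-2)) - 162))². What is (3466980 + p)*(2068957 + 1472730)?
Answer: 693038469586853287/44100 ≈ 1.5715e+13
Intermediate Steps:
p = 42786508801/44100 (p = (985 + 1/((-16 - 32) - 162))² = (985 + 1/(-48 - 162))² = (985 + 1/(-210))² = (985 - 1/210)² = (206849/210)² = 42786508801/44100 ≈ 9.7022e+5)
(3466980 + p)*(2068957 + 1472730) = (3466980 + 42786508801/44100)*(2068957 + 1472730) = (195680326801/44100)*3541687 = 693038469586853287/44100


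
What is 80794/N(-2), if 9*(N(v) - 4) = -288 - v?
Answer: -363573/125 ≈ -2908.6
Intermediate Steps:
N(v) = -28 - v/9 (N(v) = 4 + (-288 - v)/9 = 4 + (-32 - v/9) = -28 - v/9)
80794/N(-2) = 80794/(-28 - ⅑*(-2)) = 80794/(-28 + 2/9) = 80794/(-250/9) = 80794*(-9/250) = -363573/125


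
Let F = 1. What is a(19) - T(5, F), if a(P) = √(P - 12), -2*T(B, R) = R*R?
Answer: ½ + √7 ≈ 3.1458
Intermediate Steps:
T(B, R) = -R²/2 (T(B, R) = -R*R/2 = -R²/2)
a(P) = √(-12 + P)
a(19) - T(5, F) = √(-12 + 19) - (-1)*1²/2 = √7 - (-1)/2 = √7 - 1*(-½) = √7 + ½ = ½ + √7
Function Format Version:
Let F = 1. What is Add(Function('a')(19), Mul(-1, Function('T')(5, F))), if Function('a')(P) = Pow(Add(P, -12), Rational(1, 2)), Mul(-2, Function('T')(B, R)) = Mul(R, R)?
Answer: Add(Rational(1, 2), Pow(7, Rational(1, 2))) ≈ 3.1458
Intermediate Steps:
Function('T')(B, R) = Mul(Rational(-1, 2), Pow(R, 2)) (Function('T')(B, R) = Mul(Rational(-1, 2), Mul(R, R)) = Mul(Rational(-1, 2), Pow(R, 2)))
Function('a')(P) = Pow(Add(-12, P), Rational(1, 2))
Add(Function('a')(19), Mul(-1, Function('T')(5, F))) = Add(Pow(Add(-12, 19), Rational(1, 2)), Mul(-1, Mul(Rational(-1, 2), Pow(1, 2)))) = Add(Pow(7, Rational(1, 2)), Mul(-1, Mul(Rational(-1, 2), 1))) = Add(Pow(7, Rational(1, 2)), Mul(-1, Rational(-1, 2))) = Add(Pow(7, Rational(1, 2)), Rational(1, 2)) = Add(Rational(1, 2), Pow(7, Rational(1, 2)))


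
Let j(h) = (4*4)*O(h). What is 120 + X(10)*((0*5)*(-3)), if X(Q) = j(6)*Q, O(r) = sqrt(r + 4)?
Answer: 120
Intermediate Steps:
O(r) = sqrt(4 + r)
j(h) = 16*sqrt(4 + h) (j(h) = (4*4)*sqrt(4 + h) = 16*sqrt(4 + h))
X(Q) = 16*Q*sqrt(10) (X(Q) = (16*sqrt(4 + 6))*Q = (16*sqrt(10))*Q = 16*Q*sqrt(10))
120 + X(10)*((0*5)*(-3)) = 120 + (16*10*sqrt(10))*((0*5)*(-3)) = 120 + (160*sqrt(10))*(0*(-3)) = 120 + (160*sqrt(10))*0 = 120 + 0 = 120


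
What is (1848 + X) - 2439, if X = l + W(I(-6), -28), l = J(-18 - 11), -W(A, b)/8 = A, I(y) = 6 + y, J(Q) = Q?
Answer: -620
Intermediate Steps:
W(A, b) = -8*A
l = -29 (l = -18 - 11 = -29)
X = -29 (X = -29 - 8*(6 - 6) = -29 - 8*0 = -29 + 0 = -29)
(1848 + X) - 2439 = (1848 - 29) - 2439 = 1819 - 2439 = -620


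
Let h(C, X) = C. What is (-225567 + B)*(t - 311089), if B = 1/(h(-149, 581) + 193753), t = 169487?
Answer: 3091927352137067/96802 ≈ 3.1941e+10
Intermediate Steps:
B = 1/193604 (B = 1/(-149 + 193753) = 1/193604 ≈ 5.1652e-6)
(-225567 + B)*(t - 311089) = (-225567 + 1/193604)*(169487 - 311089) = -43670673467/193604*(-141602) = 3091927352137067/96802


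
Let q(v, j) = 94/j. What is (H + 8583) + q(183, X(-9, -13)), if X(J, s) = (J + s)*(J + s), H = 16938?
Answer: 6176129/242 ≈ 25521.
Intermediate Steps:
X(J, s) = (J + s)²
(H + 8583) + q(183, X(-9, -13)) = (16938 + 8583) + 94/((-9 - 13)²) = 25521 + 94/((-22)²) = 25521 + 94/484 = 25521 + 94*(1/484) = 25521 + 47/242 = 6176129/242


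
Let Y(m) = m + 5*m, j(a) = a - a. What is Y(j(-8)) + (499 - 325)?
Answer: 174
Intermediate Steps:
j(a) = 0
Y(m) = 6*m
Y(j(-8)) + (499 - 325) = 6*0 + (499 - 325) = 0 + 174 = 174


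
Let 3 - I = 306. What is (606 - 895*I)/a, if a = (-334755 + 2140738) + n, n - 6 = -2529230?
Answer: -271791/723241 ≈ -0.37580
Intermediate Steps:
n = -2529224 (n = 6 - 2529230 = -2529224)
I = -303 (I = 3 - 1*306 = 3 - 306 = -303)
a = -723241 (a = (-334755 + 2140738) - 2529224 = 1805983 - 2529224 = -723241)
(606 - 895*I)/a = (606 - 895*(-303))/(-723241) = (606 + 271185)*(-1/723241) = 271791*(-1/723241) = -271791/723241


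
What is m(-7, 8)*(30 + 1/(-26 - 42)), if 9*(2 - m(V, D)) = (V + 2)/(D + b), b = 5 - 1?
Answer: 26507/432 ≈ 61.359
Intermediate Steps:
b = 4
m(V, D) = 2 - (2 + V)/(9*(4 + D)) (m(V, D) = 2 - (V + 2)/(9*(D + 4)) = 2 - (2 + V)/(9*(4 + D)))
m(-7, 8)*(30 + 1/(-26 - 42)) = ((70 - 1*(-7) + 18*8)/(9*(4 + 8)))*(30 + 1/(-26 - 42)) = ((⅑)*(70 + 7 + 144)/12)*(30 + 1/(-68)) = ((⅑)*(1/12)*221)*(30 - 1/68) = (221/108)*(2039/68) = 26507/432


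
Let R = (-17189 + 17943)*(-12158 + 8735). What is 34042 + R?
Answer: -2546900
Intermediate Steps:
R = -2580942 (R = 754*(-3423) = -2580942)
34042 + R = 34042 - 2580942 = -2546900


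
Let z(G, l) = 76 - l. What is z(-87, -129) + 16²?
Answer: 461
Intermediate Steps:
z(-87, -129) + 16² = (76 - 1*(-129)) + 16² = (76 + 129) + 256 = 205 + 256 = 461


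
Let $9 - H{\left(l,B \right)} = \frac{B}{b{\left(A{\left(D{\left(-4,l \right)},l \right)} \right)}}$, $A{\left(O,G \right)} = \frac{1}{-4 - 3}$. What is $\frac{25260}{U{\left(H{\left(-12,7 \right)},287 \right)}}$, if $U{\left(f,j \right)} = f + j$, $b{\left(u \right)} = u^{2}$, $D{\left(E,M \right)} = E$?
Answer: $- \frac{25260}{47} \approx -537.45$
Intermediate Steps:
$A{\left(O,G \right)} = - \frac{1}{7}$ ($A{\left(O,G \right)} = \frac{1}{-7} = - \frac{1}{7}$)
$H{\left(l,B \right)} = 9 - 49 B$ ($H{\left(l,B \right)} = 9 - \frac{B}{\left(- \frac{1}{7}\right)^{2}} = 9 - B \frac{1}{\frac{1}{49}} = 9 - B 49 = 9 - 49 B$)
$\frac{25260}{U{\left(H{\left(-12,7 \right)},287 \right)}} = \frac{25260}{\left(9 - 343\right) + 287} = \frac{25260}{-334 + 287} = \frac{25260}{-47} = 25260 \left(- \frac{1}{47}\right) = - \frac{25260}{47}$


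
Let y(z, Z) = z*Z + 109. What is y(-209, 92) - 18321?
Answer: -37440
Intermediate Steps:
y(z, Z) = 109 + Z*z (y(z, Z) = Z*z + 109 = 109 + Z*z)
y(-209, 92) - 18321 = (109 + 92*(-209)) - 18321 = (109 - 19228) - 18321 = -19119 - 18321 = -37440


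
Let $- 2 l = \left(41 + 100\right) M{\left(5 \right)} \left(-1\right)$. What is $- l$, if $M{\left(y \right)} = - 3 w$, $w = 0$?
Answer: $0$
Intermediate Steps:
$M{\left(y \right)} = 0$ ($M{\left(y \right)} = \left(-3\right) 0 = 0$)
$l = 0$ ($l = - \frac{\left(41 + 100\right) 0 \left(-1\right)}{2} = - \frac{141 \cdot 0}{2} = \left(- \frac{1}{2}\right) 0 = 0$)
$- l = \left(-1\right) 0 = 0$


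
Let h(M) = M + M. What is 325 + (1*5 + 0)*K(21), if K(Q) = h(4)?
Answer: 365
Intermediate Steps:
h(M) = 2*M
K(Q) = 8 (K(Q) = 2*4 = 8)
325 + (1*5 + 0)*K(21) = 325 + (1*5 + 0)*8 = 325 + (5 + 0)*8 = 325 + 5*8 = 325 + 40 = 365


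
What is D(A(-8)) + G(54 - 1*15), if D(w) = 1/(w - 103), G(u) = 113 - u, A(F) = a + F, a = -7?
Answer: 8731/118 ≈ 73.992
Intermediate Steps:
A(F) = -7 + F
D(w) = 1/(-103 + w)
D(A(-8)) + G(54 - 1*15) = 1/(-103 + (-7 - 8)) + (113 - (54 - 1*15)) = 1/(-103 - 15) + (113 - (54 - 15)) = 1/(-118) + (113 - 1*39) = -1/118 + (113 - 39) = -1/118 + 74 = 8731/118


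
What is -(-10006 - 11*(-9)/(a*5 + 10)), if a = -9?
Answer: 350309/35 ≈ 10009.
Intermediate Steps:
-(-10006 - 11*(-9)/(a*5 + 10)) = -(-10006 - 11*(-9)/(-9*5 + 10)) = -(-10006 - (-99)/(-45 + 10)) = -(-10006 - (-99)/(-35)) = -(-10006 - (-1)*(-99)/35) = -(-10006 - 1*99/35) = -(-10006 - 99/35) = -1*(-350309/35) = 350309/35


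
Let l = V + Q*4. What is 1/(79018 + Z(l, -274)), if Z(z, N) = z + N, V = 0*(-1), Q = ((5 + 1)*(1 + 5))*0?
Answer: 1/78744 ≈ 1.2699e-5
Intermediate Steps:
Q = 0 (Q = (6*6)*0 = 36*0 = 0)
V = 0
l = 0 (l = 0 + 0*4 = 0 + 0 = 0)
Z(z, N) = N + z
1/(79018 + Z(l, -274)) = 1/(79018 + (-274 + 0)) = 1/(79018 - 274) = 1/78744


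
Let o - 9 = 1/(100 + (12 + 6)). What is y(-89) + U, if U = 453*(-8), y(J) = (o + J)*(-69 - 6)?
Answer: 280293/118 ≈ 2375.4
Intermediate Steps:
o = 1063/118 (o = 9 + 1/(100 + (12 + 6)) = 9 + 1/(100 + 18) = 9 + 1/118 = 1063/118 ≈ 9.0085)
y(J) = -79725/118 - 75*J (y(J) = (1063/118 + J)*(-69 - 6) = (1063/118 + J)*(-75) = -79725/118 - 75*J)
U = -3624
y(-89) + U = (-79725/118 - 75*(-89)) - 3624 = (-79725/118 + 6675) - 3624 = 707925/118 - 3624 = 280293/118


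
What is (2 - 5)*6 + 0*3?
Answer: -18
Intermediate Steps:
(2 - 5)*6 + 0*3 = -3*6 + 0 = -18 + 0 = -18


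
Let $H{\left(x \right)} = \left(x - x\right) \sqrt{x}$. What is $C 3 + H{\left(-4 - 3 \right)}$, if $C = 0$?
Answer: $0$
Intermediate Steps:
$H{\left(x \right)} = 0$ ($H{\left(x \right)} = 0 \sqrt{x} = 0$)
$C 3 + H{\left(-4 - 3 \right)} = 0 \cdot 3 + 0 = 0 + 0 = 0$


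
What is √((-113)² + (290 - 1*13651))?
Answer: 4*I*√37 ≈ 24.331*I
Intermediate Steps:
√((-113)² + (290 - 1*13651)) = √(12769 + (290 - 13651)) = √(12769 - 13361) = √(-592) = 4*I*√37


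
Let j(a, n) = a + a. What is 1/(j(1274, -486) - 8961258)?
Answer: -1/8958710 ≈ -1.1162e-7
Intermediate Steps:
j(a, n) = 2*a
1/(j(1274, -486) - 8961258) = 1/(2*1274 - 8961258) = 1/(2548 - 8961258) = 1/(-8958710) = -1/8958710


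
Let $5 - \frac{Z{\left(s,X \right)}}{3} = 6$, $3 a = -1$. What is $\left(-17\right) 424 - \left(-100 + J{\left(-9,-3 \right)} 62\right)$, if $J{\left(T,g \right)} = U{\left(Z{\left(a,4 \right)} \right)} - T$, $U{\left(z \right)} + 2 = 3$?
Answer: $-7728$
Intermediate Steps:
$a = - \frac{1}{3}$ ($a = \frac{1}{3} \left(-1\right) = - \frac{1}{3} \approx -0.33333$)
$Z{\left(s,X \right)} = -3$ ($Z{\left(s,X \right)} = 15 - 18 = -3$)
$U{\left(z \right)} = 1$ ($U{\left(z \right)} = -2 + 3 = 1$)
$J{\left(T,g \right)} = 1 - T$
$\left(-17\right) 424 - \left(-100 + J{\left(-9,-3 \right)} 62\right) = \left(-17\right) 424 - \left(-100 + \left(1 - -9\right) 62\right) = -7208 - \left(-100 + \left(1 + 9\right) 62\right) = -7208 - \left(-100 + 10 \cdot 62\right) = -7208 - \left(-100 + 620\right) = -7208 - 520 = -7728$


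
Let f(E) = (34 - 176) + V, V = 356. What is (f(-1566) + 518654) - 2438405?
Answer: -1919537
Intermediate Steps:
f(E) = 214 (f(E) = (34 - 176) + 356 = -142 + 356 = 214)
(f(-1566) + 518654) - 2438405 = (214 + 518654) - 2438405 = 518868 - 2438405 = -1919537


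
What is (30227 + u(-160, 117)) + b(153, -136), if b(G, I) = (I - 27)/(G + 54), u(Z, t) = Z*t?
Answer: 2381786/207 ≈ 11506.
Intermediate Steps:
b(G, I) = (-27 + I)/(54 + G)
(30227 + u(-160, 117)) + b(153, -136) = (30227 - 160*117) + (-27 - 136)/(54 + 153) = (30227 - 18720) - 163/207 = 11507 + (1/207)*(-163) = 11507 - 163/207 = 2381786/207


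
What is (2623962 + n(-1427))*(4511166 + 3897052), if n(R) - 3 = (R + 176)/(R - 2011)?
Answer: 4214008705545821/191 ≈ 2.2063e+13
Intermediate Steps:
n(R) = 3 + (176 + R)/(-2011 + R) (n(R) = 3 + (R + 176)/(R - 2011) = 3 + (176 + R)/(-2011 + R))
(2623962 + n(-1427))*(4511166 + 3897052) = (2623962 + (-5857 + 4*(-1427))/(-2011 - 1427))*(4511166 + 3897052) = (2623962 + (-5857 - 5708)/(-3438))*8408218 = (2623962 - 1/3438*(-11565))*8408218 = (2623962 + 1285/382)*8408218 = (1002354769/382)*8408218 = 4214008705545821/191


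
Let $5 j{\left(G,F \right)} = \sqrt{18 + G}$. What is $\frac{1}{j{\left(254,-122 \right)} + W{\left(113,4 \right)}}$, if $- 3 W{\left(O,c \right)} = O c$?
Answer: $- \frac{8475}{1276288} - \frac{45 \sqrt{17}}{1276288} \approx -0.0067857$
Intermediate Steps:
$j{\left(G,F \right)} = \frac{\sqrt{18 + G}}{5}$
$W{\left(O,c \right)} = - \frac{O c}{3}$
$\frac{1}{j{\left(254,-122 \right)} + W{\left(113,4 \right)}} = \frac{1}{\frac{\sqrt{18 + 254}}{5} - \frac{113}{3} \cdot 4} = \frac{1}{\frac{\sqrt{272}}{5} - \frac{452}{3}} = \frac{1}{\frac{4 \sqrt{17}}{5} - \frac{452}{3}} = \frac{1}{- \frac{452}{3} + \frac{4 \sqrt{17}}{5}}$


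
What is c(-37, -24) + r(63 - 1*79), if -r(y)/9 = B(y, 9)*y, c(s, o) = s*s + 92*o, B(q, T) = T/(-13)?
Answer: -12203/13 ≈ -938.69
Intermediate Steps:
B(q, T) = -T/13 (B(q, T) = T*(-1/13) = -T/13)
c(s, o) = s² + 92*o
r(y) = 81*y/13 (r(y) = -9*(-1/13*9)*y = -(-81)*y/13 = 81*y/13)
c(-37, -24) + r(63 - 1*79) = ((-37)² + 92*(-24)) + 81*(63 - 1*79)/13 = (1369 - 2208) + 81*(63 - 79)/13 = -839 + (81/13)*(-16) = -839 - 1296/13 = -12203/13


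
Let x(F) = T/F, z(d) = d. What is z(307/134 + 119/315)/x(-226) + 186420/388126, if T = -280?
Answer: 61656170581/23403997800 ≈ 2.6344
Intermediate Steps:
x(F) = -280/F
z(307/134 + 119/315)/x(-226) + 186420/388126 = (307/134 + 119/315)/((-280/(-226))) + 186420/388126 = (307*(1/134) + 119*(1/315))/((-280*(-1/226))) + 186420*(1/388126) = (307/134 + 17/45)/(140/113) + 93210/194063 = (16093/6030)*(113/140) + 93210/194063 = 259787/120600 + 93210/194063 = 61656170581/23403997800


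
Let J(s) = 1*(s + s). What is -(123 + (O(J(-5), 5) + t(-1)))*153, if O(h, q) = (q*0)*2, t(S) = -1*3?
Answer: -18360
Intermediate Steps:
t(S) = -3
J(s) = 2*s (J(s) = 1*(2*s) = 2*s)
O(h, q) = 0 (O(h, q) = 0*2 = 0)
-(123 + (O(J(-5), 5) + t(-1)))*153 = -(123 + (0 - 3))*153 = -(123 - 3)*153 = -120*153 = -1*18360 = -18360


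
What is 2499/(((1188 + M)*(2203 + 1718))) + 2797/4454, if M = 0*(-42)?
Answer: 2173328417/3457898532 ≈ 0.62851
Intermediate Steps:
M = 0
2499/(((1188 + M)*(2203 + 1718))) + 2797/4454 = 2499/(((1188 + 0)*(2203 + 1718))) + 2797/4454 = 2499/((1188*3921)) + 2797*(1/4454) = 2499/4658148 + 2797/4454 = 2499*(1/4658148) + 2797/4454 = 833/1552716 + 2797/4454 = 2173328417/3457898532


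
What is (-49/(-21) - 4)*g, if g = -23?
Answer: 115/3 ≈ 38.333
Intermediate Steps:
(-49/(-21) - 4)*g = (-49/(-21) - 4)*(-23) = (-49*(-1/21) - 4)*(-23) = (7/3 - 4)*(-23) = -5/3*(-23) = 115/3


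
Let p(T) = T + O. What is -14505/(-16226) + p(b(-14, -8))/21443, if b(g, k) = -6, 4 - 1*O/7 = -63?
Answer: 318543353/347934118 ≈ 0.91553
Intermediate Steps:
O = 469 (O = 28 - 7*(-63) = 28 + 441 = 469)
p(T) = 469 + T (p(T) = T + 469 = 469 + T)
-14505/(-16226) + p(b(-14, -8))/21443 = -14505/(-16226) + (469 - 6)/21443 = -14505*(-1/16226) + 463*(1/21443) = 14505/16226 + 463/21443 = 318543353/347934118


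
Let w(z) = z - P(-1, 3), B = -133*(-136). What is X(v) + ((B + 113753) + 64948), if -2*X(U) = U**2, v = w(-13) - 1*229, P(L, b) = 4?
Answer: 166531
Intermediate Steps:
B = 18088
w(z) = -4 + z (w(z) = z - 1*4 = z - 4 = -4 + z)
v = -246 (v = (-4 - 13) - 1*229 = -17 - 229 = -246)
X(U) = -U**2/2
X(v) + ((B + 113753) + 64948) = -1/2*(-246)**2 + ((18088 + 113753) + 64948) = -1/2*60516 + (131841 + 64948) = -30258 + 196789 = 166531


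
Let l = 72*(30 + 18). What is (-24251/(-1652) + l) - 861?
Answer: 4311191/1652 ≈ 2609.7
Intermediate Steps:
l = 3456 (l = 72*48 = 3456)
(-24251/(-1652) + l) - 861 = (-24251/(-1652) + 3456) - 861 = (-24251*(-1/1652) + 3456) - 861 = (24251/1652 + 3456) - 861 = 5733563/1652 - 861 = 4311191/1652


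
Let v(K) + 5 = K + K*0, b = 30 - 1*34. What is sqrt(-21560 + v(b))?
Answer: I*sqrt(21569) ≈ 146.86*I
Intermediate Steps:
b = -4 (b = 30 - 34 = -4)
v(K) = -5 + K (v(K) = -5 + (K + K*0) = -5 + (K + 0) = -5 + K)
sqrt(-21560 + v(b)) = sqrt(-21560 + (-5 - 4)) = sqrt(-21560 - 9) = sqrt(-21569) = I*sqrt(21569)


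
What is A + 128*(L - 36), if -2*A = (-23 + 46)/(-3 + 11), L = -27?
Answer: -129047/16 ≈ -8065.4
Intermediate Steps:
A = -23/16 (A = -(-23 + 46)/(2*(-3 + 11)) = -23/(2*8) = -1/2*23/8 = -23/16 ≈ -1.4375)
A + 128*(L - 36) = -23/16 + 128*(-27 - 36) = -23/16 + 128*(-63) = -23/16 - 8064 = -129047/16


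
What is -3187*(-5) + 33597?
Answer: 49532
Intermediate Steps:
-3187*(-5) + 33597 = 15935 + 33597 = 49532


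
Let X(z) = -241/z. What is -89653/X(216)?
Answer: 19365048/241 ≈ 80353.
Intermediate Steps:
-89653/X(216) = -89653/((-241/216)) = -89653/((-241*1/216)) = -89653/(-241/216) = -89653*(-216/241) = 19365048/241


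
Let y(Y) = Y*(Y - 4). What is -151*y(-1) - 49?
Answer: -804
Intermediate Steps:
y(Y) = Y*(-4 + Y)
-151*y(-1) - 49 = -(-151)*(-4 - 1) - 49 = -(-151)*(-5) - 49 = -151*5 - 49 = -755 - 49 = -804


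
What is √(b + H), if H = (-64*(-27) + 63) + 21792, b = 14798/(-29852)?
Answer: √5253839443034/14926 ≈ 153.57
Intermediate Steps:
b = -7399/14926 (b = 14798*(-1/29852) = -7399/14926 ≈ -0.49571)
H = 23583 (H = (1728 + 63) + 21792 = 1791 + 21792 = 23583)
√(b + H) = √(-7399/14926 + 23583) = √(351992459/14926) = √5253839443034/14926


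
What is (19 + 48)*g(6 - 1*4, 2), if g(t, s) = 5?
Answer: 335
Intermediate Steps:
(19 + 48)*g(6 - 1*4, 2) = (19 + 48)*5 = 67*5 = 335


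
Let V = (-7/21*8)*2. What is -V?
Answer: 16/3 ≈ 5.3333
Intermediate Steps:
V = -16/3 (V = (-7*1/21*8)*2 = -⅓*8*2 = -8/3*2 = -16/3 ≈ -5.3333)
-V = -1*(-16/3) = 16/3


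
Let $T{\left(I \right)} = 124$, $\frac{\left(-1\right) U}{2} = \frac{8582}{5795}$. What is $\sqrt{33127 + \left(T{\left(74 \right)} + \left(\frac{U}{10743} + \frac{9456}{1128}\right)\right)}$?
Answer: $\frac{\sqrt{284752753526609740563765}}{2926017195} \approx 182.37$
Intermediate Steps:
$U = - \frac{17164}{5795}$ ($U = - 2 \cdot \frac{8582}{5795} = - 2 \cdot 8582 \cdot \frac{1}{5795} = \left(-2\right) \frac{8582}{5795} = - \frac{17164}{5795} \approx -2.9619$)
$\sqrt{33127 + \left(T{\left(74 \right)} + \left(\frac{U}{10743} + \frac{9456}{1128}\right)\right)} = \sqrt{33127 + \left(124 + \left(- \frac{17164}{5795 \cdot 10743} + \frac{9456}{1128}\right)\right)} = \sqrt{33127 + \left(124 + \left(\left(- \frac{17164}{5795}\right) \frac{1}{10743} + 9456 \cdot \frac{1}{1128}\right)\right)} = \sqrt{33127 + \left(124 + \left(- \frac{17164}{62255685} + \frac{394}{47}\right)\right)} = \sqrt{33127 + \left(124 + \frac{24527933182}{2926017195}\right)} = \sqrt{33127 + \frac{387354065362}{2926017195}} = \sqrt{\frac{97317525684127}{2926017195}} = \frac{\sqrt{284752753526609740563765}}{2926017195}$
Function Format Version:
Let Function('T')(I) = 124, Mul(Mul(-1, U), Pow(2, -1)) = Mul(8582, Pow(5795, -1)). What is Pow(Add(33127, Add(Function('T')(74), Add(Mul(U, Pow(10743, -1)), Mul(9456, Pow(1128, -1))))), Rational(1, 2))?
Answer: Mul(Rational(1, 2926017195), Pow(284752753526609740563765, Rational(1, 2))) ≈ 182.37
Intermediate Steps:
U = Rational(-17164, 5795) (U = Mul(-2, Mul(8582, Pow(5795, -1))) = Mul(-2, Mul(8582, Rational(1, 5795))) = Mul(-2, Rational(8582, 5795)) = Rational(-17164, 5795) ≈ -2.9619)
Pow(Add(33127, Add(Function('T')(74), Add(Mul(U, Pow(10743, -1)), Mul(9456, Pow(1128, -1))))), Rational(1, 2)) = Pow(Add(33127, Add(124, Add(Mul(Rational(-17164, 5795), Pow(10743, -1)), Mul(9456, Pow(1128, -1))))), Rational(1, 2)) = Pow(Add(33127, Add(124, Add(Mul(Rational(-17164, 5795), Rational(1, 10743)), Mul(9456, Rational(1, 1128))))), Rational(1, 2)) = Pow(Add(33127, Add(124, Add(Rational(-17164, 62255685), Rational(394, 47)))), Rational(1, 2)) = Pow(Add(33127, Add(124, Rational(24527933182, 2926017195))), Rational(1, 2)) = Pow(Add(33127, Rational(387354065362, 2926017195)), Rational(1, 2)) = Pow(Rational(97317525684127, 2926017195), Rational(1, 2)) = Mul(Rational(1, 2926017195), Pow(284752753526609740563765, Rational(1, 2)))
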